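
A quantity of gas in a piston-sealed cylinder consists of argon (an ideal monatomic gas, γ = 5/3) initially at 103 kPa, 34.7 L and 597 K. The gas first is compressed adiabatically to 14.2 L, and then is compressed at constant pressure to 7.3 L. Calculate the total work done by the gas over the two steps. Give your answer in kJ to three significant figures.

W_total ≈ -7.52 kJ

Step 1 (adiabatic): W = (P₁V₁ − P₂V₂)/(γ−1) = (3574 − 6484)/0.667 = -4365 J.
After step 1: P = 456.6 kPa, V = 14.2 L, T = 1083 K.
Step 2 (isobaric): W = PΔV = (456.6 kPa)(7.3 − 14.2 L) = -3151 J.
W_total = -4365 − 3151 = -7516 J.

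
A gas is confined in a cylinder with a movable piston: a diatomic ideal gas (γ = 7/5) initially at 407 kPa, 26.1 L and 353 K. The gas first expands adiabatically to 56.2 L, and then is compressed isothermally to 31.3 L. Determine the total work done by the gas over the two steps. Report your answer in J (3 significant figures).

Step 1 (adiabatic): W = (P₁V₁ − P₂V₂)/(γ−1) = (10623 − 7816)/0.4 = 7016 J.
After step 1: P = 139.1 kPa, V = 56.2 L, T = 259.7 K.
Step 2 (isothermal): W = P₁V₁ ln(V₂/V₁) = (7816) ln(31.3/56.2) = -4575 J.
W_total = 7016 − 4575 = 2441 J.

W_total ≈ 2440 J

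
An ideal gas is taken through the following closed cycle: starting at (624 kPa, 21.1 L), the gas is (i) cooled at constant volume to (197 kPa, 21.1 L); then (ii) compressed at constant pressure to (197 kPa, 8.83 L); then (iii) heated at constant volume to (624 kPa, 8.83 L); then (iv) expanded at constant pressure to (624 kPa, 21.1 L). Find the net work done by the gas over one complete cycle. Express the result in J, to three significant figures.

W_net ≈ 5240 J

Constant-volume legs do no work.
W(ii) = (197)(8.83 − 21.1) = -2417 J; W(iv) = (624)(21.1 − 8.83) = 7656 J.
W_net = -2417 + 7656 = 5239 J (the clockwise enclosed area).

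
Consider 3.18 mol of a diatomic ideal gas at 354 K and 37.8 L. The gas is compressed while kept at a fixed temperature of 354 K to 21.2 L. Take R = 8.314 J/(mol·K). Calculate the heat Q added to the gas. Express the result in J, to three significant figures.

Q ≈ -5410 J

Isothermal ⇒ ΔU = 0, so Q = W = nRT ln(V₂/V₁).
Q = (3.18)(8.314)(354) ln(21.2/37.8) = 9359 × -0.5783 = -5413 J.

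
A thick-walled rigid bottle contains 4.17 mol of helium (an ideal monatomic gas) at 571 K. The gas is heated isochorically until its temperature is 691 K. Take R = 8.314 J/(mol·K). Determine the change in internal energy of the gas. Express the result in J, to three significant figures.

Constant volume ⇒ W = 0, so Q = ΔU = nCᵥΔT with Cᵥ = 3R/2 = 12.47 J/(mol·K).
ΔU = (4.17)(12.47)(691 − 571) = 6240 J.

ΔU ≈ 6240 J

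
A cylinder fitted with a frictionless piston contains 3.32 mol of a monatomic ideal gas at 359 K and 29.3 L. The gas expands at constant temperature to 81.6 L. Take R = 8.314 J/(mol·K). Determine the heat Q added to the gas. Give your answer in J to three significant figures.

Q ≈ 10100 J

Isothermal ⇒ ΔU = 0, so Q = W = nRT ln(V₂/V₁).
Q = (3.32)(8.314)(359) ln(81.6/29.3) = 9909 × 1.024 = 10150 J.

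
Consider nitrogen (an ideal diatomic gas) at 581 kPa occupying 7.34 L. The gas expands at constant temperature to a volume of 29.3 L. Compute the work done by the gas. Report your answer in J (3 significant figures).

W ≈ 5900 J

Isothermal: W = nRT ln(V₂/V₁) = P₁V₁ ln(V₂/V₁).
P₁V₁ = (581 kPa)(7.34 L) = 4265 J.
W = 4265 × ln(29.3/7.34) = 4265 × 1.384
W_by_gas = 5903 J.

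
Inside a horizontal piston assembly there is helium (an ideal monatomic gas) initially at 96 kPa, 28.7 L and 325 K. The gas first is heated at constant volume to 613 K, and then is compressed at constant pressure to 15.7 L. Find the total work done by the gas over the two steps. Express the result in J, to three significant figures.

W_total ≈ -2350 J

Step 1 (isochoric): W = 0 (constant volume).
After step 1: P = 181.1 kPa (V unchanged).
Step 2 (isobaric): W = PΔV = (181.1 kPa)(15.7 − 28.7 L) = -2354 J.
W_total = 0 − 2354 = -2354 J.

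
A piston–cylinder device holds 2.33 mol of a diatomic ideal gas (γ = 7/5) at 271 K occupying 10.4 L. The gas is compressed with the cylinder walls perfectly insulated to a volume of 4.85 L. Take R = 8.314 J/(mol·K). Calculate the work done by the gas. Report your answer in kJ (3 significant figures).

W ≈ -4.68 kJ

Adiabatic: TV^(γ−1) = const with γ = 7/5.
T₂ = T₁ (V₁/V₂)^(γ−1) = 271 × (10.4/4.85)^0.4 = 271 × 1.357 = 367.7 K.
W_by = nCᵥ(T₁ − T₂) = (2.33)(20.79)(271 − 367.7) = -4683 J.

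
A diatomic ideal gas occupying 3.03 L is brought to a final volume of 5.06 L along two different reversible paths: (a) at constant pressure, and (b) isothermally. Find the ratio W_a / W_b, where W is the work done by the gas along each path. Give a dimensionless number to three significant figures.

Path (a) isobaric: W = P₁(V₂ − V₁) → W_a/(P₁V₁) = 0.67.
Path (b) isothermal: W = P₁V₁ ln(V₂/V₁) → W_b/(P₁V₁) = 0.5128.
W_a / W_b = 0.67 / 0.5128 = 1.306.

W_a / W_b ≈ 1.31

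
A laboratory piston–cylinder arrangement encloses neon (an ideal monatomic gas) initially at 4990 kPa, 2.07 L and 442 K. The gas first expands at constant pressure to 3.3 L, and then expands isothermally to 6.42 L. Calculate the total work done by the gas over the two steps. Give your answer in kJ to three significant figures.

W_total ≈ 17.1 kJ

Step 1 (isobaric): W = PΔV = (4990 kPa)(3.3 − 2.07 L) = 6138 J.
After step 1: P = 4990 kPa, V = 3.3 L, T = 704.6 K.
Step 2 (isothermal): W = P₁V₁ ln(V₂/V₁) = (16467) ln(6.42/3.3) = 10959 J.
W_total = 6138 + 10959 = 17096 J.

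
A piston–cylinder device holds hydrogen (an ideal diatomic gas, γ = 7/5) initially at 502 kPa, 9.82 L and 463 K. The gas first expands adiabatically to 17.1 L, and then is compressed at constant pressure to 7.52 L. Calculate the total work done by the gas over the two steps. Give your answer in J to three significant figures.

W_total ≈ 240 J

Step 1 (adiabatic): W = (P₁V₁ − P₂V₂)/(γ−1) = (4930 − 3949)/0.4 = 2452 J.
After step 1: P = 230.9 kPa, V = 17.1 L, T = 370.9 K.
Step 2 (isobaric): W = PΔV = (230.9 kPa)(7.52 − 17.1 L) = -2212 J.
W_total = 2452 − 2212 = 240 J.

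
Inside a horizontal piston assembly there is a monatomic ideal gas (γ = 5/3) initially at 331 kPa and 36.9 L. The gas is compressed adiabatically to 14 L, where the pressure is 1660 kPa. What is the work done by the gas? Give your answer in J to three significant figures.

Adiabatic: W = (P₁V₁ − P₂V₂)/(γ − 1) with γ = 5/3.
P₁V₁ = 12214 J, P₂V₂ = 23240 J.
W = (12214 − 23240) / 0.6667 = -16539 J.

W ≈ -16500 J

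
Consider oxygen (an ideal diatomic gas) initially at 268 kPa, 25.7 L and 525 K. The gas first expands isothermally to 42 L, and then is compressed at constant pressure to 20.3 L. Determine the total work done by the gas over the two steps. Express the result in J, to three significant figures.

Step 1 (isothermal): W = P₁V₁ ln(V₂/V₁) = (6888) ln(42/25.7) = 3383 J.
After step 1: P = 164 kPa, V = 42 L, T = 525 K.
Step 2 (isobaric): W = PΔV = (164 kPa)(20.3 − 42 L) = -3559 J.
W_total = 3383 − 3559 = -175.6 J.

W_total ≈ -176 J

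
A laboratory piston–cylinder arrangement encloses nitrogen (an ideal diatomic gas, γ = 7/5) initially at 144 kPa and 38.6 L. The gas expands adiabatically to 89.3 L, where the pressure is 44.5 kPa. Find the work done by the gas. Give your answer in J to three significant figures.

Adiabatic: W = (P₁V₁ − P₂V₂)/(γ − 1) with γ = 7/5.
P₁V₁ = 5558 J, P₂V₂ = 3974 J.
W = (5558 − 3974) / 0.4 = 3961 J.

W ≈ 3960 J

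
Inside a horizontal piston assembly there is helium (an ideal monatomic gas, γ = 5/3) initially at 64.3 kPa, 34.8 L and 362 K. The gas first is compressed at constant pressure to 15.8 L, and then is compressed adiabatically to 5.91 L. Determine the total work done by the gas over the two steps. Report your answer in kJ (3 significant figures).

W_total ≈ -2.63 kJ

Step 1 (isobaric): W = PΔV = (64.3 kPa)(15.8 − 34.8 L) = -1222 J.
After step 1: P = 64.3 kPa, V = 15.8 L, T = 164.4 K.
Step 2 (adiabatic): W = (P₁V₁ − P₂V₂)/(γ−1) = (1016 − 1957)/0.667 = -1412 J.
W_total = -1222 − 1412 = -2633 J.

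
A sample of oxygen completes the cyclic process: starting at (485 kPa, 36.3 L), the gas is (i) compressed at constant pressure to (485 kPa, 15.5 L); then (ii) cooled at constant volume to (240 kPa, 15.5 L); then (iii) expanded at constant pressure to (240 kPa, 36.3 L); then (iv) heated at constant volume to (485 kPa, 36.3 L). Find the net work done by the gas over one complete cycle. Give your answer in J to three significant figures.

Constant-volume legs do no work.
W(i) = (485)(15.5 − 36.3) = -10088 J; W(iii) = (240)(36.3 − 15.5) = 4992 J.
W_net = -10088 + 4992 = -5096 J (the counter-clockwise enclosed area).

W_net ≈ -5100 J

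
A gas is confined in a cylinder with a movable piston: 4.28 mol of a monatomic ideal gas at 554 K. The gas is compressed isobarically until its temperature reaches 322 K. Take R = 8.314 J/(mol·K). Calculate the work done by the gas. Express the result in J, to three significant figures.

W ≈ -8260 J

Isobaric: W = P ΔV = nR ΔT.
W = (4.28)(8.314)(322 − 554) = -8255 J.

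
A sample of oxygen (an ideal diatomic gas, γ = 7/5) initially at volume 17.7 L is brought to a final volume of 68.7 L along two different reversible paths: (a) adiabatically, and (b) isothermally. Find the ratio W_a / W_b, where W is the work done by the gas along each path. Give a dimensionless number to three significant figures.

W_a / W_b ≈ 0.772

Path (a) adiabatic: W = P₁V₁(1 − (V₁/V₂)^(γ−1))/(γ−1) → W_a/(P₁V₁) = 1.047.
Path (b) isothermal: W = P₁V₁ ln(V₂/V₁) → W_b/(P₁V₁) = 1.356.
W_a / W_b = 1.047 / 1.356 = 0.7718.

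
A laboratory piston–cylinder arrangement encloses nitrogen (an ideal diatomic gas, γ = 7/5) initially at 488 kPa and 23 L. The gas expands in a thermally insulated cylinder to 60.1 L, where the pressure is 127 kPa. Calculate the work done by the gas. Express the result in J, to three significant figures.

W ≈ 8980 J

Adiabatic: W = (P₁V₁ − P₂V₂)/(γ − 1) with γ = 7/5.
P₁V₁ = 11224 J, P₂V₂ = 7633 J.
W = (11224 − 7633) / 0.4 = 8978 J.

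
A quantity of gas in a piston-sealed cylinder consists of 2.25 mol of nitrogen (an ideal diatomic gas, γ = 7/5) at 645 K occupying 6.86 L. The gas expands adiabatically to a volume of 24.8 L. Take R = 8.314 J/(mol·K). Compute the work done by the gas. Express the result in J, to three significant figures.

W ≈ 12100 J

Adiabatic: TV^(γ−1) = const with γ = 7/5.
T₂ = T₁ (V₁/V₂)^(γ−1) = 645 × (6.86/24.8)^0.4 = 645 × 0.5981 = 385.8 K.
W_by = nCᵥ(T₁ − T₂) = (2.25)(20.79)(645 − 385.8) = 12124 J.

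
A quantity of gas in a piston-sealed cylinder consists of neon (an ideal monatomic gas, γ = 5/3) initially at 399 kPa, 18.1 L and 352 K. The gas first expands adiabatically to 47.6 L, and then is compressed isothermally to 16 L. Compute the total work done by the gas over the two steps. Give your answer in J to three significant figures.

Step 1 (adiabatic): W = (P₁V₁ − P₂V₂)/(γ−1) = (7222 − 3791)/0.667 = 5147 J.
After step 1: P = 79.63 kPa, V = 47.6 L, T = 184.8 K.
Step 2 (isothermal): W = P₁V₁ ln(V₂/V₁) = (3791) ln(16/47.6) = -4133 J.
W_total = 5147 − 4133 = 1014 J.

W_total ≈ 1010 J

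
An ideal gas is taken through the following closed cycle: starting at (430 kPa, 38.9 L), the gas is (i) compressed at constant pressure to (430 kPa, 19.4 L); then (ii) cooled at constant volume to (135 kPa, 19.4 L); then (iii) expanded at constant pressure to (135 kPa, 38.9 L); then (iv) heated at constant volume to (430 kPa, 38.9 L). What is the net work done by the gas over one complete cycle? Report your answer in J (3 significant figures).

W_net ≈ -5750 J

Constant-volume legs do no work.
W(i) = (430)(19.4 − 38.9) = -8385 J; W(iii) = (135)(38.9 − 19.4) = 2632 J.
W_net = -8385 + 2632 = -5752 J (the counter-clockwise enclosed area).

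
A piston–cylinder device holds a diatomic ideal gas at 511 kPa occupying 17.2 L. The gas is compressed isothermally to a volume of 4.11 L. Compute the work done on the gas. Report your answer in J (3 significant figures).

W ≈ 12600 J

Isothermal: W = nRT ln(V₂/V₁) = P₁V₁ ln(V₂/V₁).
P₁V₁ = (511 kPa)(17.2 L) = 8789 J.
W = 8789 × ln(4.11/17.2) = 8789 × -1.431
W_by_gas = -12582 J; work on gas = −W_by = 12582 J.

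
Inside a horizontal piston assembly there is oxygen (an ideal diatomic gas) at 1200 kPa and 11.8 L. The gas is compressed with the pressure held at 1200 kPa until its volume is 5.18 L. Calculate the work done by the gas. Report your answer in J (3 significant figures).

Isobaric: W = P ΔV.
W = (1200 kPa)(5.18 − 11.8 L) = (1200)(-6.62) = -7944 J.

W ≈ -7940 J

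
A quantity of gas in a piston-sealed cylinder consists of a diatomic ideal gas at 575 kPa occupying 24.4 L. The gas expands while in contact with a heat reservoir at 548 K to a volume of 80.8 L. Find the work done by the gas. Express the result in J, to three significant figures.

W ≈ 16800 J

Isothermal: W = nRT ln(V₂/V₁) = P₁V₁ ln(V₂/V₁).
P₁V₁ = (575 kPa)(24.4 L) = 14030 J.
W = 14030 × ln(80.8/24.4) = 14030 × 1.197
W_by_gas = 16799 J.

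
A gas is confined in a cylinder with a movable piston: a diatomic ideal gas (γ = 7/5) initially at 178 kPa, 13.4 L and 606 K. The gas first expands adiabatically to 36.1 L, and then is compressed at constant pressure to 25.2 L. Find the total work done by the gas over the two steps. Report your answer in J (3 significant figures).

Step 1 (adiabatic): W = (P₁V₁ − P₂V₂)/(γ−1) = (2385 − 1605)/0.4 = 1952 J.
After step 1: P = 44.45 kPa, V = 36.1 L, T = 407.7 K.
Step 2 (isobaric): W = PΔV = (44.45 kPa)(25.2 − 36.1 L) = -484.5 J.
W_total = 1952 − 484.5 = 1467 J.

W_total ≈ 1470 J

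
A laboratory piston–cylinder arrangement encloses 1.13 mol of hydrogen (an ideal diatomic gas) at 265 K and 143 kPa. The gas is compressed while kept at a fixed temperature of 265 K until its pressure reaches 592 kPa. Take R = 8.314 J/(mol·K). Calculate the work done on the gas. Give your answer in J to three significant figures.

W ≈ 3540 J

Isothermal process: W = nRT ln(V₂/V₁) = nRT ln(P₁/P₂).
W = (1.13)(8.314)(265) × ln(143/592)
  = 2490 × ln(0.2416) = 2490 × -1.421
W_by_gas = -3537 J; work on gas = −W_by = 3537 J.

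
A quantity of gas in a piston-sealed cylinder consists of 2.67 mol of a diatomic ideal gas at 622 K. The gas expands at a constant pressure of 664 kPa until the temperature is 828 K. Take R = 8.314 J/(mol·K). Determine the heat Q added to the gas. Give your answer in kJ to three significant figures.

Q ≈ 16.0 kJ

Isobaric: W = nRΔT = (2.67)(8.314)(206) = 4573 J.
ΔU = nCᵥΔT with Cᵥ = 5R/2: ΔU = (2.67)(20.79)(206) = 11432 J.
Q = ΔU + W = 11432 + 4573 = 16005 J.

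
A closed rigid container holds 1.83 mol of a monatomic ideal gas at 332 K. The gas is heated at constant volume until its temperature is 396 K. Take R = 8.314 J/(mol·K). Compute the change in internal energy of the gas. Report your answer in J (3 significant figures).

Constant volume ⇒ W = 0, so Q = ΔU = nCᵥΔT with Cᵥ = 3R/2 = 12.47 J/(mol·K).
ΔU = (1.83)(12.47)(396 − 332) = 1461 J.

ΔU ≈ 1460 J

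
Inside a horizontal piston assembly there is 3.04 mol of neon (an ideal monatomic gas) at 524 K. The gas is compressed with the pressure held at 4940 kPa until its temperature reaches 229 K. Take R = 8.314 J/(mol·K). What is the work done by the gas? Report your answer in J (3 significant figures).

W ≈ -7460 J

Isobaric: W = P ΔV = nR ΔT.
W = (3.04)(8.314)(229 − 524) = -7456 J.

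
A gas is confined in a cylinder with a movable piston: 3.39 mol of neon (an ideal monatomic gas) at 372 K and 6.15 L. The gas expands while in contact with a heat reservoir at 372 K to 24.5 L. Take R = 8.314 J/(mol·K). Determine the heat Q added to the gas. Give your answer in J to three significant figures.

Q ≈ 14500 J

Isothermal ⇒ ΔU = 0, so Q = W = nRT ln(V₂/V₁).
Q = (3.39)(8.314)(372) ln(24.5/6.15) = 10485 × 1.382 = 14492 J.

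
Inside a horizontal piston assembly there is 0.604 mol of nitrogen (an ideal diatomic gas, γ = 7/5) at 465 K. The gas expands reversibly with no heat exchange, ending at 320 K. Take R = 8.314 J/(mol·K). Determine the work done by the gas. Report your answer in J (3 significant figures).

W ≈ 1820 J

Adiabatic ⇒ Q = 0, so W_by = −ΔU = nCᵥ(T₁ − T₂).
Cᵥ = 5R/2 = 20.79 J/(mol·K).
W = (0.604)(20.79)(465 − 320) = 1820 J.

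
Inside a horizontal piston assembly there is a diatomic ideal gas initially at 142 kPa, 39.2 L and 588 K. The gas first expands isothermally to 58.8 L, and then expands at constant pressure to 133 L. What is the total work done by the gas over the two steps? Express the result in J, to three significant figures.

W_total ≈ 9280 J

Step 1 (isothermal): W = P₁V₁ ln(V₂/V₁) = (5566) ln(58.8/39.2) = 2257 J.
After step 1: P = 94.67 kPa, V = 58.8 L, T = 588 K.
Step 2 (isobaric): W = PΔV = (94.67 kPa)(133 − 58.8 L) = 7024 J.
W_total = 2257 + 7024 = 9281 J.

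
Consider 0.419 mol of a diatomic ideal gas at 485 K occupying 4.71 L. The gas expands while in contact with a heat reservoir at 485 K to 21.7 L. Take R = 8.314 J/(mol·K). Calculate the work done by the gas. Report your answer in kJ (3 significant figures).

Isothermal: W = nRT ln(V₂/V₁).
W = (0.419)(8.314)(485) × ln(21.7/4.71)
  = 1690 × 1.528
W_by_gas = 2581 J.

W ≈ 2.58 kJ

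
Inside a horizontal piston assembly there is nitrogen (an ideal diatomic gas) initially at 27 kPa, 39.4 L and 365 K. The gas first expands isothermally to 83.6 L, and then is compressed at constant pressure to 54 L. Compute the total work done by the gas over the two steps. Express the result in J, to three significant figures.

W_total ≈ 424 J

Step 1 (isothermal): W = P₁V₁ ln(V₂/V₁) = (1064) ln(83.6/39.4) = 800.3 J.
After step 1: P = 12.72 kPa, V = 83.6 L, T = 365 K.
Step 2 (isobaric): W = PΔV = (12.72 kPa)(54 − 83.6 L) = -376.7 J.
W_total = 800.3 − 376.7 = 423.6 J.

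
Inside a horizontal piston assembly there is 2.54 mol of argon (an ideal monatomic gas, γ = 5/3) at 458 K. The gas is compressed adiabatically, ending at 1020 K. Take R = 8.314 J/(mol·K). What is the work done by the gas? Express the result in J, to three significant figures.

W ≈ -17800 J

Adiabatic ⇒ Q = 0, so W_by = −ΔU = nCᵥ(T₁ − T₂).
Cᵥ = 3R/2 = 12.47 J/(mol·K).
W = (2.54)(12.47)(458 − 1020) = -17802 J.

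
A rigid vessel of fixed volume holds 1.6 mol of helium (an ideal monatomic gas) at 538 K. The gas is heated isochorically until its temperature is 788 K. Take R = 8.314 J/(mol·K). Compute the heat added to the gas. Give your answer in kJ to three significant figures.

Q ≈ 4.99 kJ

Constant volume ⇒ W = 0, so Q = ΔU = nCᵥΔT with Cᵥ = 3R/2 = 12.47 J/(mol·K).
ΔU = (1.6)(12.47)(788 − 538) = 4988 J.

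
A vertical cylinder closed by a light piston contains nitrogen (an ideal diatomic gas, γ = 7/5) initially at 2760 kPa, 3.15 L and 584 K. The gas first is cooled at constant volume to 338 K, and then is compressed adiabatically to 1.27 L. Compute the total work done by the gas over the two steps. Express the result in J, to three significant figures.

W_total ≈ -5510 J

Step 1 (isochoric): W = 0 (constant volume).
After step 1: P = 1597 kPa (V unchanged).
Step 2 (adiabatic): W = (P₁V₁ − P₂V₂)/(γ−1) = (5032 − 7236)/0.4 = -5512 J.
W_total = 0 − 5512 = -5512 J.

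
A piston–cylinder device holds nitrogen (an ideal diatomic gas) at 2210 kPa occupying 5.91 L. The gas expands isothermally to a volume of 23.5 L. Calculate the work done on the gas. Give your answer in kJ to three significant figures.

W ≈ -18.0 kJ

Isothermal: W = nRT ln(V₂/V₁) = P₁V₁ ln(V₂/V₁).
P₁V₁ = (2210 kPa)(5.91 L) = 13061 J.
W = 13061 × ln(23.5/5.91) = 13061 × 1.38
W_by_gas = 18029 J; work on gas = −W_by = -18029 J.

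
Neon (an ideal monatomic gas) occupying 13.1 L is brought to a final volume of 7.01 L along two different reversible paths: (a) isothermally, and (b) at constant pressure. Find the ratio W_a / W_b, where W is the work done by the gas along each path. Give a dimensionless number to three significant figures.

Path (a) isothermal: W = P₁V₁ ln(V₂/V₁) → W_a/(P₁V₁) = -0.6253.
Path (b) isobaric: W = P₁(V₂ − V₁) → W_b/(P₁V₁) = -0.4649.
W_a / W_b = -0.6253 / -0.4649 = 1.345.

W_a / W_b ≈ 1.35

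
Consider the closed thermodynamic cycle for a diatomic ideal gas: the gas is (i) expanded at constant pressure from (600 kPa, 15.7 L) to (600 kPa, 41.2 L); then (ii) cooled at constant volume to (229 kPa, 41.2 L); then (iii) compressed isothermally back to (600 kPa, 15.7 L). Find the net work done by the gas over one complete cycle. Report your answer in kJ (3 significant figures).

W_net ≈ 6.20 kJ

Leg (i): W = PΔV = (600)(41.2 − 15.7) = 15300 J.
Leg (ii): W = 0.
Leg (iii): W = PᵢVᵢ ln(V_f/Vᵢ) = (9435) ln(15.7/41.2) = -9102 J.
W_net = 15300 − 9102 = 6198 J.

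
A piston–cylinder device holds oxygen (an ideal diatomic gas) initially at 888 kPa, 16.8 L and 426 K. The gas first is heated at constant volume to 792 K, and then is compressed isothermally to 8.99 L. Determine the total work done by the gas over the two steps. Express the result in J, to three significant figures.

W_total ≈ -17300 J

Step 1 (isochoric): W = 0 (constant volume).
After step 1: P = 1651 kPa (V unchanged).
Step 2 (isothermal): W = P₁V₁ ln(V₂/V₁) = (27736) ln(8.99/16.8) = -17342 J.
W_total = 0 − 17342 = -17342 J.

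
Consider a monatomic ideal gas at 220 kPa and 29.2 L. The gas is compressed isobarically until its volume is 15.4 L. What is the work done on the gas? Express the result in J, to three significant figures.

W ≈ 3040 J

Isobaric: W = P ΔV.
W = (220 kPa)(15.4 − 29.2 L) = (220)(-13.8) = -3036 J.
Work on gas = −W_by = 3036 J.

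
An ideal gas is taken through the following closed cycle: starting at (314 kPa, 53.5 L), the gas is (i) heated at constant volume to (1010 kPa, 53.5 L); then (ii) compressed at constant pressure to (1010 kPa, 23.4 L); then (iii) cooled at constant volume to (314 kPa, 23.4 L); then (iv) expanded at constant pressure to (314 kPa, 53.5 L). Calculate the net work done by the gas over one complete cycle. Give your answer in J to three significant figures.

Constant-volume legs do no work.
W(ii) = (1010)(23.4 − 53.5) = -30401 J; W(iv) = (314)(53.5 − 23.4) = 9451 J.
W_net = -30401 + 9451 = -20950 J (the counter-clockwise enclosed area).

W_net ≈ -20900 J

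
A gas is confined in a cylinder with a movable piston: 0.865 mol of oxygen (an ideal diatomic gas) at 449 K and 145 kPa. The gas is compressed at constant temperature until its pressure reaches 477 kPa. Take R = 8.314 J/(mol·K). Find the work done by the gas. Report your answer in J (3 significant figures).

W ≈ -3850 J

Isothermal process: W = nRT ln(V₂/V₁) = nRT ln(P₁/P₂).
W = (0.865)(8.314)(449) × ln(145/477)
  = 3229 × ln(0.304) = 3229 × -1.191
W_by_gas = -3845 J.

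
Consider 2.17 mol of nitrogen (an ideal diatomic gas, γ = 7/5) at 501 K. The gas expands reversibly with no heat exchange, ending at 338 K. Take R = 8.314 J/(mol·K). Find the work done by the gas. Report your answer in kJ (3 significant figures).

Adiabatic ⇒ Q = 0, so W_by = −ΔU = nCᵥ(T₁ − T₂).
Cᵥ = 5R/2 = 20.79 J/(mol·K).
W = (2.17)(20.79)(501 − 338) = 7352 J.

W ≈ 7.35 kJ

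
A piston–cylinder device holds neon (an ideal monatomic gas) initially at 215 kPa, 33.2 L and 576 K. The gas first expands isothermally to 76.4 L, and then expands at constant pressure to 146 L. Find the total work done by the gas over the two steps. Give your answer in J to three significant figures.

W_total ≈ 12500 J

Step 1 (isothermal): W = P₁V₁ ln(V₂/V₁) = (7138) ln(76.4/33.2) = 5949 J.
After step 1: P = 93.43 kPa, V = 76.4 L, T = 576 K.
Step 2 (isobaric): W = PΔV = (93.43 kPa)(146 − 76.4 L) = 6503 J.
W_total = 5949 + 6503 = 12452 J.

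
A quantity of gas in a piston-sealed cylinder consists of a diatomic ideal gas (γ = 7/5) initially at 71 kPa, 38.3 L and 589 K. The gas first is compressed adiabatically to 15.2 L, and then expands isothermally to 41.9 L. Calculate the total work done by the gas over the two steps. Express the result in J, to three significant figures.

Step 1 (adiabatic): W = (P₁V₁ − P₂V₂)/(γ−1) = (2719 − 3935)/0.4 = -3040 J.
After step 1: P = 258.9 kPa, V = 15.2 L, T = 852.4 K.
Step 2 (isothermal): W = P₁V₁ ln(V₂/V₁) = (3935) ln(41.9/15.2) = 3991 J.
W_total = -3040 + 3991 = 950.1 J.

W_total ≈ 950 J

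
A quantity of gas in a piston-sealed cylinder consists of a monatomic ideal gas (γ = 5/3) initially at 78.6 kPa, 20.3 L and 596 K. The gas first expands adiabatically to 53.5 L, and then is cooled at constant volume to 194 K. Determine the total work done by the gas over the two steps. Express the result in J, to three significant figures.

W_total ≈ 1140 J

Step 1 (adiabatic): W = (P₁V₁ − P₂V₂)/(γ−1) = (1596 − 836.3)/0.667 = 1139 J.
Step 2 (isochoric): W = 0 (constant volume).
W_total = 1139 + 0 = 1139 J.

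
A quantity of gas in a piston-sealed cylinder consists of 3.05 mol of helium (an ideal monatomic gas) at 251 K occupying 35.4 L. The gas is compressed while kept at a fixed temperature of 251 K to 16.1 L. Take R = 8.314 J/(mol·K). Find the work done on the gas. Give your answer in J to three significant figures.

Isothermal: W = nRT ln(V₂/V₁).
W = (3.05)(8.314)(251) × ln(16.1/35.4)
  = 6365 × -0.7879
W_by_gas = -5015 J; work on gas = −W_by = 5015 J.

W ≈ 5010 J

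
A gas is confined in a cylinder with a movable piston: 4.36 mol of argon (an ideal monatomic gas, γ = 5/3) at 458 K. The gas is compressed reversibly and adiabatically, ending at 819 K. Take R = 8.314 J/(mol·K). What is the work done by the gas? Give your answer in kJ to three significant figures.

W ≈ -19.6 kJ

Adiabatic ⇒ Q = 0, so W_by = −ΔU = nCᵥ(T₁ − T₂).
Cᵥ = 3R/2 = 12.47 J/(mol·K).
W = (4.36)(12.47)(458 − 819) = -19629 J.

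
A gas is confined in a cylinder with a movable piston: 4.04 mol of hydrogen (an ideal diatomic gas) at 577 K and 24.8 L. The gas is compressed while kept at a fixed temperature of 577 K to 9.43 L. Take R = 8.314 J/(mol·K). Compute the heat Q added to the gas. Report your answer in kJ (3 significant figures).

Q ≈ -18.7 kJ

Isothermal ⇒ ΔU = 0, so Q = W = nRT ln(V₂/V₁).
Q = (4.04)(8.314)(577) ln(9.43/24.8) = 19381 × -0.9669 = -18740 J.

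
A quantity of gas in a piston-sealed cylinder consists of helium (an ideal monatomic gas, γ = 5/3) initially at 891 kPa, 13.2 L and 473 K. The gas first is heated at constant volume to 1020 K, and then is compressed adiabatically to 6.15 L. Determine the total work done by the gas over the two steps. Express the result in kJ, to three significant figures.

W_total ≈ -25.3 kJ

Step 1 (isochoric): W = 0 (constant volume).
After step 1: P = 1921 kPa (V unchanged).
Step 2 (adiabatic): W = (P₁V₁ − P₂V₂)/(γ−1) = (25362 − 42201)/0.667 = -25258 J.
W_total = 0 − 25258 = -25258 J.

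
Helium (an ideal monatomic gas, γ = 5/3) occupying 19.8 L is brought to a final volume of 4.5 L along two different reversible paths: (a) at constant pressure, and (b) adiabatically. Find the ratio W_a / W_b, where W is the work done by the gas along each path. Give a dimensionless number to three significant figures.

Path (a) isobaric: W = P₁(V₂ − V₁) → W_a/(P₁V₁) = -0.7727.
Path (b) adiabatic: W = P₁V₁(1 − (V₁/V₂)^(γ−1))/(γ−1) → W_b/(P₁V₁) = -2.528.
W_a / W_b = -0.7727 / -2.528 = 0.3057.

W_a / W_b ≈ 0.306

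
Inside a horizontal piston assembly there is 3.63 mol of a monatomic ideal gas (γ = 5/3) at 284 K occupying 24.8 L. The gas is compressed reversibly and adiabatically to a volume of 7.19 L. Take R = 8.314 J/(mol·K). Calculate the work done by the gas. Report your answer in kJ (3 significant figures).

Adiabatic: TV^(γ−1) = const with γ = 5/3.
T₂ = T₁ (V₁/V₂)^(γ−1) = 284 × (24.8/7.19)^0.667 = 284 × 2.283 = 648.3 K.
W_by = nCᵥ(T₁ − T₂) = (3.63)(12.47)(284 − 648.3) = -16493 J.

W ≈ -16.5 kJ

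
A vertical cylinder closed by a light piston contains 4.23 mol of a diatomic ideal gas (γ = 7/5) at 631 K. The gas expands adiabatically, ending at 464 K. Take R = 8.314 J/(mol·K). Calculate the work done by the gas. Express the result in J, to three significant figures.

W ≈ 14700 J

Adiabatic ⇒ Q = 0, so W_by = −ΔU = nCᵥ(T₁ − T₂).
Cᵥ = 5R/2 = 20.79 J/(mol·K).
W = (4.23)(20.79)(631 − 464) = 14683 J.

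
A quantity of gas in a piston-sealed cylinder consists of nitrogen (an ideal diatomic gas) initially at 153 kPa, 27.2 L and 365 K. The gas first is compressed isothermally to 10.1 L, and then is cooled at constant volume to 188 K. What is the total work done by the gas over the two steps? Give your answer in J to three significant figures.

W_total ≈ -4120 J

Step 1 (isothermal): W = P₁V₁ ln(V₂/V₁) = (4162) ln(10.1/27.2) = -4123 J.
Step 2 (isochoric): W = 0 (constant volume).
W_total = -4123 + 0 = -4123 J.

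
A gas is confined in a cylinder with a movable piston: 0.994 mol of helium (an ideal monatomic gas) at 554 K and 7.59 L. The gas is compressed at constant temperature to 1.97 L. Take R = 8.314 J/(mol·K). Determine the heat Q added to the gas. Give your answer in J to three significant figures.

Isothermal ⇒ ΔU = 0, so Q = W = nRT ln(V₂/V₁).
Q = (0.994)(8.314)(554) ln(1.97/7.59) = 4578 × -1.349 = -6175 J.

Q ≈ -6180 J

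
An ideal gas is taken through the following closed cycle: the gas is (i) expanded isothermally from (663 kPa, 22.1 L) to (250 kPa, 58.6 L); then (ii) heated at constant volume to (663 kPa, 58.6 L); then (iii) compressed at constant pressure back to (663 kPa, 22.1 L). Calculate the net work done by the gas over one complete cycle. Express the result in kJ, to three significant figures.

Leg (i): W = PᵢVᵢ ln(V_f/Vᵢ) = (14652) ln(58.6/22.1) = 14288 J.
Leg (ii): W = 0.
Leg (iii): W = PΔV = (663)(22.1 − 58.6) = -24200 J.
W_net = 14288 − 24200 = -9911 J.

W_net ≈ -9.91 kJ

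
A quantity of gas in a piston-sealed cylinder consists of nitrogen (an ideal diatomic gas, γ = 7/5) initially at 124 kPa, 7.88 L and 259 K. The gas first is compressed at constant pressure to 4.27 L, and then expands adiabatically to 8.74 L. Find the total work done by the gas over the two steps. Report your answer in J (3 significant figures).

Step 1 (isobaric): W = PΔV = (124 kPa)(4.27 − 7.88 L) = -447.6 J.
After step 1: P = 124 kPa, V = 4.27 L, T = 140.3 K.
Step 2 (adiabatic): W = (P₁V₁ − P₂V₂)/(γ−1) = (529.5 − 397.6)/0.4 = 329.8 J.
W_total = -447.6 + 329.8 = -117.9 J.

W_total ≈ -118 J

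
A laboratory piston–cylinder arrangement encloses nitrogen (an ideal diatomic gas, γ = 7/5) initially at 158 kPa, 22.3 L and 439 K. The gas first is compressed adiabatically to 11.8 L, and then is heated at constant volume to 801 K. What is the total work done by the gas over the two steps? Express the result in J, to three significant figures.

Step 1 (adiabatic): W = (P₁V₁ − P₂V₂)/(γ−1) = (3523 − 4545)/0.4 = -2554 J.
Step 2 (isochoric): W = 0 (constant volume).
W_total = -2554 + 0 = -2554 J.

W_total ≈ -2550 J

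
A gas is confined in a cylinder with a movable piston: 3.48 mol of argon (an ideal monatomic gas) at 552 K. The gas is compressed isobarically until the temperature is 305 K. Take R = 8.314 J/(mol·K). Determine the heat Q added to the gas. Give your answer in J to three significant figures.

Isobaric: W = nRΔT = (3.48)(8.314)(-247) = -7146 J.
ΔU = nCᵥΔT with Cᵥ = 3R/2: ΔU = (3.48)(12.47)(-247) = -10720 J.
Q = ΔU + W = -10720 − 7146 = -17866 J.

Q ≈ -17900 J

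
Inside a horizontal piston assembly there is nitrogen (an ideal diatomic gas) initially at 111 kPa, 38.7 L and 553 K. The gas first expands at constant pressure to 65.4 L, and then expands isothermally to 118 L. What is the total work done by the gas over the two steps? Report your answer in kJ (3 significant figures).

Step 1 (isobaric): W = PΔV = (111 kPa)(65.4 − 38.7 L) = 2964 J.
After step 1: P = 111 kPa, V = 65.4 L, T = 934.5 K.
Step 2 (isothermal): W = P₁V₁ ln(V₂/V₁) = (7259) ln(118/65.4) = 4284 J.
W_total = 2964 + 4284 = 7248 J.

W_total ≈ 7.25 kJ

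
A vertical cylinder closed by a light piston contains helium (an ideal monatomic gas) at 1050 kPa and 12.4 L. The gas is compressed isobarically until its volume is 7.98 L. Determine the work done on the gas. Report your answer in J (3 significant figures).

W ≈ 4640 J

Isobaric: W = P ΔV.
W = (1050 kPa)(7.98 − 12.4 L) = (1050)(-4.42) = -4641 J.
Work on gas = −W_by = 4641 J.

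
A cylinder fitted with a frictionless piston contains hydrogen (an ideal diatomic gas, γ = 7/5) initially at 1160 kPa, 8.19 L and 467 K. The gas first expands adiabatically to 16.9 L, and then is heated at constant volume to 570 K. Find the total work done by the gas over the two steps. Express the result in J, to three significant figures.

W_total ≈ 5970 J

Step 1 (adiabatic): W = (P₁V₁ − P₂V₂)/(γ−1) = (9500 − 7111)/0.4 = 5975 J.
Step 2 (isochoric): W = 0 (constant volume).
W_total = 5975 + 0 = 5975 J.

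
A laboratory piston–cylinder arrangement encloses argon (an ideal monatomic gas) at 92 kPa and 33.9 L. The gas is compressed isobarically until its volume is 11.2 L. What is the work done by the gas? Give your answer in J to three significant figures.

Isobaric: W = P ΔV.
W = (92 kPa)(11.2 − 33.9 L) = (92)(-22.7) = -2088 J.

W ≈ -2090 J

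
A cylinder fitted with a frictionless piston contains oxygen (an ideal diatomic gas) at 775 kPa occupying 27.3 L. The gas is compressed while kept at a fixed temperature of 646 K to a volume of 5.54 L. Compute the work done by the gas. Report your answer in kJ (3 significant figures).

Isothermal: W = nRT ln(V₂/V₁) = P₁V₁ ln(V₂/V₁).
P₁V₁ = (775 kPa)(27.3 L) = 21158 J.
W = 21158 × ln(5.54/27.3) = 21158 × -1.595
W_by_gas = -33744 J.

W ≈ -33.7 kJ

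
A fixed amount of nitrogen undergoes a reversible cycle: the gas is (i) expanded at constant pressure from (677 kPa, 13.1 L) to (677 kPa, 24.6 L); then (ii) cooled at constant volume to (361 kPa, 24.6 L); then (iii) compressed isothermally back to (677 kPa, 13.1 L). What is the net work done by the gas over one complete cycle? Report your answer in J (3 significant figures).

W_net ≈ 2190 J

Leg (i): W = PΔV = (677)(24.6 − 13.1) = 7786 J.
Leg (ii): W = 0.
Leg (iii): W = PᵢVᵢ ln(V_f/Vᵢ) = (8881) ln(13.1/24.6) = -5596 J.
W_net = 7786 − 5596 = 2190 J.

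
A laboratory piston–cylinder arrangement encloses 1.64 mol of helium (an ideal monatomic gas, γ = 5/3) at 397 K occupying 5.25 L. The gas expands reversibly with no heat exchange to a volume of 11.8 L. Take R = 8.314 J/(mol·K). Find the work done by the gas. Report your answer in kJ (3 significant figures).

W ≈ 3.39 kJ

Adiabatic: TV^(γ−1) = const with γ = 5/3.
T₂ = T₁ (V₁/V₂)^(γ−1) = 397 × (5.25/11.8)^0.667 = 397 × 0.5828 = 231.4 K.
W_by = nCᵥ(T₁ − T₂) = (1.64)(12.47)(397 − 231.4) = 3388 J.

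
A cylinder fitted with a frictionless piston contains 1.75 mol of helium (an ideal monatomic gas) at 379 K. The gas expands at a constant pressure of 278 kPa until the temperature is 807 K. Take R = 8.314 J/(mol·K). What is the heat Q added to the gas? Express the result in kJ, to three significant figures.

Q ≈ 15.6 kJ

Isobaric: W = nRΔT = (1.75)(8.314)(428) = 6227 J.
ΔU = nCᵥΔT with Cᵥ = 3R/2: ΔU = (1.75)(12.47)(428) = 9341 J.
Q = ΔU + W = 9341 + 6227 = 15568 J.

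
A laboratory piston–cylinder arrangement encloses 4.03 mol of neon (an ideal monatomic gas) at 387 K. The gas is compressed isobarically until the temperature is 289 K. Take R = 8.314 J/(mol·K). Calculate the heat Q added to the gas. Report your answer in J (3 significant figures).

Q ≈ -8210 J

Isobaric: W = nRΔT = (4.03)(8.314)(-98) = -3284 J.
ΔU = nCᵥΔT with Cᵥ = 3R/2: ΔU = (4.03)(12.47)(-98) = -4925 J.
Q = ΔU + W = -4925 − 3284 = -8209 J.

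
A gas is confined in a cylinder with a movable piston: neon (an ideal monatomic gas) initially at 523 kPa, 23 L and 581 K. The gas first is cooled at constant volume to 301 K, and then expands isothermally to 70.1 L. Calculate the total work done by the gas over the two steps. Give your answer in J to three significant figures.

Step 1 (isochoric): W = 0 (constant volume).
After step 1: P = 271 kPa (V unchanged).
Step 2 (isothermal): W = P₁V₁ ln(V₂/V₁) = (6232) ln(70.1/23) = 6945 J.
W_total = 0 + 6945 = 6945 J.

W_total ≈ 6940 J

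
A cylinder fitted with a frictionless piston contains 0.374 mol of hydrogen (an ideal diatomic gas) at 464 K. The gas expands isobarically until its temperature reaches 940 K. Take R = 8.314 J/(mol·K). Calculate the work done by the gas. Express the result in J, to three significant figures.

Isobaric: W = P ΔV = nR ΔT.
W = (0.374)(8.314)(940 − 464) = 1480 J.

W ≈ 1480 J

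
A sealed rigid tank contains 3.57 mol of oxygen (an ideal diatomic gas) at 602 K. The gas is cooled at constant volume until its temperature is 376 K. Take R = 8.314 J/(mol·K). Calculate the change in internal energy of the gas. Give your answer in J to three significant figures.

ΔU ≈ -16800 J

Constant volume ⇒ W = 0, so Q = ΔU = nCᵥΔT with Cᵥ = 5R/2 = 20.79 J/(mol·K).
ΔU = (3.57)(20.79)(376 − 602) = -16770 J.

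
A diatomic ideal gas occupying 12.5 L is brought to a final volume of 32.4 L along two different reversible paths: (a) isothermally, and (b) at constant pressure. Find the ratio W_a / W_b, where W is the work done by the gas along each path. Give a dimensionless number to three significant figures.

Path (a) isothermal: W = P₁V₁ ln(V₂/V₁) → W_a/(P₁V₁) = 0.9524.
Path (b) isobaric: W = P₁(V₂ − V₁) → W_b/(P₁V₁) = 1.592.
W_a / W_b = 0.9524 / 1.592 = 0.5983.

W_a / W_b ≈ 0.598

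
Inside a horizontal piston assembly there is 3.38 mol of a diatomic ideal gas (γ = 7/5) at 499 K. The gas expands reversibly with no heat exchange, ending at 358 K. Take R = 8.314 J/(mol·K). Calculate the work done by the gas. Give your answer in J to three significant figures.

W ≈ 9910 J

Adiabatic ⇒ Q = 0, so W_by = −ΔU = nCᵥ(T₁ − T₂).
Cᵥ = 5R/2 = 20.79 J/(mol·K).
W = (3.38)(20.79)(499 − 358) = 9906 J.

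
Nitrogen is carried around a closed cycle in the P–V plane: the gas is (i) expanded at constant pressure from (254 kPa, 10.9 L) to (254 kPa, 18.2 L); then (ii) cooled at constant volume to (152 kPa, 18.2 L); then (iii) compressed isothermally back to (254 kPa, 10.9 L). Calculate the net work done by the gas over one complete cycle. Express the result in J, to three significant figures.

W_net ≈ 436 J

Leg (i): W = PΔV = (254)(18.2 − 10.9) = 1854 J.
Leg (ii): W = 0.
Leg (iii): W = PᵢVᵢ ln(V_f/Vᵢ) = (2766) ln(10.9/18.2) = -1418 J.
W_net = 1854 − 1418 = 436 J.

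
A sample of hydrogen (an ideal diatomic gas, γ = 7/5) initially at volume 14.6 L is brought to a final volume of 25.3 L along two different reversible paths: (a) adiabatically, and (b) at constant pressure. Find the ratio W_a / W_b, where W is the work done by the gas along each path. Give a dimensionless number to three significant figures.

Path (a) adiabatic: W = P₁V₁(1 − (V₁/V₂)^(γ−1))/(γ−1) → W_a/(P₁V₁) = 0.4935.
Path (b) isobaric: W = P₁(V₂ − V₁) → W_b/(P₁V₁) = 0.7329.
W_a / W_b = 0.4935 / 0.7329 = 0.6734.

W_a / W_b ≈ 0.673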